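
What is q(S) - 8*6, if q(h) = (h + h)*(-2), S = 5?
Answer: -68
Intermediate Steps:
q(h) = -4*h (q(h) = (2*h)*(-2) = -4*h)
q(S) - 8*6 = -4*5 - 8*6 = -20 - 48 = -68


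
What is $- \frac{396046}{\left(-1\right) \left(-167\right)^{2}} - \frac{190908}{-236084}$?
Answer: $\frac{24706089269}{1646036669} \approx 15.009$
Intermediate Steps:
$- \frac{396046}{\left(-1\right) \left(-167\right)^{2}} - \frac{190908}{-236084} = - \frac{396046}{\left(-1\right) 27889} - - \frac{47727}{59021} = - \frac{396046}{-27889} + \frac{47727}{59021} = \left(-396046\right) \left(- \frac{1}{27889}\right) + \frac{47727}{59021} = \frac{396046}{27889} + \frac{47727}{59021} = \frac{24706089269}{1646036669}$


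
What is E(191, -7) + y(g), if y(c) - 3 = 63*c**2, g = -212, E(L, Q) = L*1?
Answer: 2831666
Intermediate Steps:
E(L, Q) = L
y(c) = 3 + 63*c**2
E(191, -7) + y(g) = 191 + (3 + 63*(-212)**2) = 191 + (3 + 63*44944) = 191 + (3 + 2831472) = 191 + 2831475 = 2831666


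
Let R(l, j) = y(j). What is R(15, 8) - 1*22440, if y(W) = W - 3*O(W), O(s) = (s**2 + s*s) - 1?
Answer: -22813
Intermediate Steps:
O(s) = -1 + 2*s**2 (O(s) = (s**2 + s**2) - 1 = 2*s**2 - 1 = -1 + 2*s**2)
y(W) = 3 + W - 6*W**2 (y(W) = W - 3*(-1 + 2*W**2) = W + (3 - 6*W**2) = 3 + W - 6*W**2)
R(l, j) = 3 + j - 6*j**2
R(15, 8) - 1*22440 = (3 + 8 - 6*8**2) - 1*22440 = (3 + 8 - 6*64) - 22440 = (3 + 8 - 384) - 22440 = -373 - 22440 = -22813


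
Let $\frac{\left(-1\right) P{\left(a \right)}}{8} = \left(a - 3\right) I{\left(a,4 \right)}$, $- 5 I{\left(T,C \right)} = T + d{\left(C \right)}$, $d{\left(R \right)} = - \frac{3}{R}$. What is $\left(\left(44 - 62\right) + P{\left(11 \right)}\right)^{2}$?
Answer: $\frac{320356}{25} \approx 12814.0$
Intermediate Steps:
$I{\left(T,C \right)} = - \frac{T}{5} + \frac{3}{5 C}$ ($I{\left(T,C \right)} = - \frac{T - \frac{3}{C}}{5} = - \frac{T}{5} + \frac{3}{5 C}$)
$P{\left(a \right)} = - 8 \left(-3 + a\right) \left(\frac{3}{20} - \frac{a}{5}\right)$ ($P{\left(a \right)} = - 8 \left(a - 3\right) \frac{3 - 4 a}{5 \cdot 4} = - 8 \left(-3 + a\right) \frac{1}{5} \cdot \frac{1}{4} \left(3 - 4 a\right) = - 8 \left(-3 + a\right) \left(\frac{3}{20} - \frac{a}{5}\right)$)
$\left(\left(44 - 62\right) + P{\left(11 \right)}\right)^{2} = \left(\left(44 - 62\right) + \frac{2 \left(-3 + 11\right) \left(-3 + 4 \cdot 11\right)}{5}\right)^{2} = \left(\left(44 - 62\right) + \frac{2}{5} \cdot 8 \left(-3 + 44\right)\right)^{2} = \left(-18 + \frac{2}{5} \cdot 8 \cdot 41\right)^{2} = \left(-18 + \frac{656}{5}\right)^{2} = \left(\frac{566}{5}\right)^{2} = \frac{320356}{25}$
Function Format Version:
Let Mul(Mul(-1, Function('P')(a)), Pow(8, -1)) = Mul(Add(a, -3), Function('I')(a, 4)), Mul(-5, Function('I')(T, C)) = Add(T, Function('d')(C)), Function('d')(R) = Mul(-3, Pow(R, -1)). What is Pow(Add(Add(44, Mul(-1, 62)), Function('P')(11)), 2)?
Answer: Rational(320356, 25) ≈ 12814.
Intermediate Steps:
Function('I')(T, C) = Add(Mul(Rational(-1, 5), T), Mul(Rational(3, 5), Pow(C, -1))) (Function('I')(T, C) = Mul(Rational(-1, 5), Add(T, Mul(-3, Pow(C, -1)))) = Add(Mul(Rational(-1, 5), T), Mul(Rational(3, 5), Pow(C, -1))))
Function('P')(a) = Mul(-8, Add(-3, a), Add(Rational(3, 20), Mul(Rational(-1, 5), a))) (Function('P')(a) = Mul(-8, Mul(Add(a, -3), Mul(Rational(1, 5), Pow(4, -1), Add(3, Mul(-1, 4, a))))) = Mul(-8, Mul(Add(-3, a), Mul(Rational(1, 5), Rational(1, 4), Add(3, Mul(-4, a))))) = Mul(-8, Mul(Add(-3, a), Add(Rational(3, 20), Mul(Rational(-1, 5), a)))) = Mul(-8, Add(-3, a), Add(Rational(3, 20), Mul(Rational(-1, 5), a))))
Pow(Add(Add(44, Mul(-1, 62)), Function('P')(11)), 2) = Pow(Add(Add(44, Mul(-1, 62)), Mul(Rational(2, 5), Add(-3, 11), Add(-3, Mul(4, 11)))), 2) = Pow(Add(Add(44, -62), Mul(Rational(2, 5), 8, Add(-3, 44))), 2) = Pow(Add(-18, Mul(Rational(2, 5), 8, 41)), 2) = Pow(Add(-18, Rational(656, 5)), 2) = Pow(Rational(566, 5), 2) = Rational(320356, 25)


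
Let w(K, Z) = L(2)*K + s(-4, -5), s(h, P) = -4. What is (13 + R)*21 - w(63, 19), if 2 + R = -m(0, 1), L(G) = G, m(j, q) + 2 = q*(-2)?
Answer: 193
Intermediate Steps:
m(j, q) = -2 - 2*q (m(j, q) = -2 + q*(-2) = -2 - 2*q)
R = 2 (R = -2 - (-2 - 2*1) = -2 - (-2 - 2) = -2 - 1*(-4) = -2 + 4 = 2)
w(K, Z) = -4 + 2*K (w(K, Z) = 2*K - 4 = -4 + 2*K)
(13 + R)*21 - w(63, 19) = (13 + 2)*21 - (-4 + 2*63) = 15*21 - (-4 + 126) = 315 - 1*122 = 315 - 122 = 193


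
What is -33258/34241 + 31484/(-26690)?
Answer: -57814696/26879185 ≈ -2.1509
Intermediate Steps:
-33258/34241 + 31484/(-26690) = -33258*1/34241 + 31484*(-1/26690) = -33258/34241 - 926/785 = -57814696/26879185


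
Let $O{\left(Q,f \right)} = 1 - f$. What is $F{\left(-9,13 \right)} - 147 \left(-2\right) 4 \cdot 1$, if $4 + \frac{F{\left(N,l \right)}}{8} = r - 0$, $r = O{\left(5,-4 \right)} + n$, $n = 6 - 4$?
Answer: $1200$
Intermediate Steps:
$n = 2$
$r = 7$ ($r = \left(1 - -4\right) + 2 = \left(1 + 4\right) + 2 = 5 + 2 = 7$)
$F{\left(N,l \right)} = 24$ ($F{\left(N,l \right)} = -32 + 8 \left(7 - 0\right) = -32 + 8 \left(7 + 0\right) = -32 + 8 \cdot 7 = -32 + 56 = 24$)
$F{\left(-9,13 \right)} - 147 \left(-2\right) 4 \cdot 1 = 24 - 147 \left(-2\right) 4 \cdot 1 = 24 - 147 \left(\left(-8\right) 1\right) = 24 - -1176 = 24 + 1176 = 1200$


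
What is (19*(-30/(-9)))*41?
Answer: 7790/3 ≈ 2596.7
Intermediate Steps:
(19*(-30/(-9)))*41 = (19*(-30*(-1/9)))*41 = (19*(10/3))*41 = (190/3)*41 = 7790/3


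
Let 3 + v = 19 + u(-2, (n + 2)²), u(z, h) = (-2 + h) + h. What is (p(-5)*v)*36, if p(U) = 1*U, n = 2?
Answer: -8280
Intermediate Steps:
p(U) = U
u(z, h) = -2 + 2*h
v = 46 (v = -3 + (19 + (-2 + 2*(2 + 2)²)) = -3 + (19 + (-2 + 2*4²)) = -3 + (19 + (-2 + 2*16)) = -3 + (19 + (-2 + 32)) = -3 + (19 + 30) = -3 + 49 = 46)
(p(-5)*v)*36 = -5*46*36 = -230*36 = -8280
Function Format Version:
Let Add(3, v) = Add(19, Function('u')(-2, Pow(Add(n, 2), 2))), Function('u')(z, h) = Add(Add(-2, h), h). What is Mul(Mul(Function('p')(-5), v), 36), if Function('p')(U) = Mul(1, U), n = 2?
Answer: -8280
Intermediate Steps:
Function('p')(U) = U
Function('u')(z, h) = Add(-2, Mul(2, h))
v = 46 (v = Add(-3, Add(19, Add(-2, Mul(2, Pow(Add(2, 2), 2))))) = Add(-3, Add(19, Add(-2, Mul(2, Pow(4, 2))))) = Add(-3, Add(19, Add(-2, Mul(2, 16)))) = Add(-3, Add(19, Add(-2, 32))) = Add(-3, Add(19, 30)) = Add(-3, 49) = 46)
Mul(Mul(Function('p')(-5), v), 36) = Mul(Mul(-5, 46), 36) = Mul(-230, 36) = -8280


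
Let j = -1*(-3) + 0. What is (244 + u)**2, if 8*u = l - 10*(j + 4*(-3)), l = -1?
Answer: 4165681/64 ≈ 65089.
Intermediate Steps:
j = 3 (j = 3 + 0 = 3)
u = 89/8 (u = (-1 - 10*(3 + 4*(-3)))/8 = (-1 - 10*(3 - 12))/8 = (-1 - 10*(-9))/8 = (-1 + 90)/8 = (1/8)*89 = 89/8 ≈ 11.125)
(244 + u)**2 = (244 + 89/8)**2 = (2041/8)**2 = 4165681/64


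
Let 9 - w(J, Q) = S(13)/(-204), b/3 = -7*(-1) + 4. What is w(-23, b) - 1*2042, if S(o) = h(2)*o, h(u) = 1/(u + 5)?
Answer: -2903111/1428 ≈ -2033.0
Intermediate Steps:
h(u) = 1/(5 + u)
b = 33 (b = 3*(-7*(-1) + 4) = 3*(7 + 4) = 3*11 = 33)
S(o) = o/7 (S(o) = o/(5 + 2) = o/7)
w(J, Q) = 12865/1428 (w(J, Q) = 9 - (⅐)*13/(-204) = 9 - 13*(-1)/(7*204) = 9 - 1*(-13/1428) = 9 + 13/1428 = 12865/1428)
w(-23, b) - 1*2042 = 12865/1428 - 1*2042 = 12865/1428 - 2042 = -2903111/1428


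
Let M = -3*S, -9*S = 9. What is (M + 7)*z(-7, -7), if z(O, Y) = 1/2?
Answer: 5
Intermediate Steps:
z(O, Y) = ½
S = -1 (S = -⅑*9 = -1)
M = 3 (M = -3*(-1) = 3)
(M + 7)*z(-7, -7) = (3 + 7)*(½) = 10*(½) = 5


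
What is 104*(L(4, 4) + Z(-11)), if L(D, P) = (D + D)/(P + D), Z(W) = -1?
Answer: 0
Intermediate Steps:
L(D, P) = 2*D/(D + P) (L(D, P) = (2*D)/(D + P) = 2*D/(D + P))
104*(L(4, 4) + Z(-11)) = 104*(2*4/(4 + 4) - 1) = 104*(2*4/8 - 1) = 104*(2*4*(1/8) - 1) = 104*(1 - 1) = 104*0 = 0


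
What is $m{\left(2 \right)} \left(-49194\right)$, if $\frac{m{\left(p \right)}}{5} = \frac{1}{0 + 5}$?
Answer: $-49194$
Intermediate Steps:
$m{\left(p \right)} = 1$ ($m{\left(p \right)} = \frac{5}{0 + 5} = \frac{5}{5} = 5 \cdot \frac{1}{5} = 1$)
$m{\left(2 \right)} \left(-49194\right) = 1 \left(-49194\right) = -49194$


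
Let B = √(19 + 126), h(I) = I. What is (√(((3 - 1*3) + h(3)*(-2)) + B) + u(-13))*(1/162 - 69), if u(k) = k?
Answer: 145301/162 - 11177*√(-6 + √145)/162 ≈ 727.33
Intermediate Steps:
B = √145 ≈ 12.042
(√(((3 - 1*3) + h(3)*(-2)) + B) + u(-13))*(1/162 - 69) = (√(((3 - 1*3) + 3*(-2)) + √145) - 13)*(1/162 - 69) = (√(((3 - 3) - 6) + √145) - 13)*(1/162 - 69) = (√((0 - 6) + √145) - 13)*(-11177/162) = (√(-6 + √145) - 13)*(-11177/162) = (-13 + √(-6 + √145))*(-11177/162) = 145301/162 - 11177*√(-6 + √145)/162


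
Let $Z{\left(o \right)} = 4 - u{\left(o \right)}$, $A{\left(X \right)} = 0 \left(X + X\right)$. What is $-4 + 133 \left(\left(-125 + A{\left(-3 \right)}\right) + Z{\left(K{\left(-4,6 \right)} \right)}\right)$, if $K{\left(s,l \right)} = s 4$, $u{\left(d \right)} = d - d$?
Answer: $-16097$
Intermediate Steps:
$u{\left(d \right)} = 0$
$K{\left(s,l \right)} = 4 s$
$A{\left(X \right)} = 0$ ($A{\left(X \right)} = 0 \cdot 2 X = 0$)
$Z{\left(o \right)} = 4$ ($Z{\left(o \right)} = 4 - 0 = 4 + 0 = 4$)
$-4 + 133 \left(\left(-125 + A{\left(-3 \right)}\right) + Z{\left(K{\left(-4,6 \right)} \right)}\right) = -4 + 133 \left(\left(-125 + 0\right) + 4\right) = -4 + 133 \left(-125 + 4\right) = -4 + 133 \left(-121\right) = -4 - 16093 = -16097$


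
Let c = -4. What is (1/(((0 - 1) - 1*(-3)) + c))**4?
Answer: 1/16 ≈ 0.062500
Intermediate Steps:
(1/(((0 - 1) - 1*(-3)) + c))**4 = (1/(((0 - 1) - 1*(-3)) - 4))**4 = (1/((-1 + 3) - 4))**4 = (1/(2 - 4))**4 = (1/(-2))**4 = (-1/2)**4 = 1/16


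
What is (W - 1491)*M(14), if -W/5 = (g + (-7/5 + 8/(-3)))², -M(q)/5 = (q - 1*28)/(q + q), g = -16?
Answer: -78848/9 ≈ -8760.9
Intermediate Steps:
M(q) = -5*(-28 + q)/(2*q) (M(q) = -5*(q - 1*28)/(q + q) = -5*(q - 28)/(2*q) = -5*(-28 + q)*1/(2*q) = -5*(-28 + q)/(2*q))
W = -90601/45 (W = -5*(-16 + (-7/5 + 8/(-3)))² = -5*(-16 + (-7*⅕ + 8*(-⅓)))² = -5*(-16 + (-7/5 - 8/3))² = -5*(-16 - 61/15)² = -5*(-301/15)² = -5*90601/225 = -90601/45 ≈ -2013.4)
(W - 1491)*M(14) = (-90601/45 - 1491)*(-5/2 + 70/14) = -157696*(-5/2 + 70*(1/14))/45 = -157696*(-5/2 + 5)/45 = -157696/45*5/2 = -78848/9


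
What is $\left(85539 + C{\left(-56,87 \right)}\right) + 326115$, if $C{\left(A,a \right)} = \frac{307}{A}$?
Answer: $\frac{23052317}{56} \approx 4.1165 \cdot 10^{5}$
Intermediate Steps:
$\left(85539 + C{\left(-56,87 \right)}\right) + 326115 = \left(85539 + \frac{307}{-56}\right) + 326115 = \left(85539 + 307 \left(- \frac{1}{56}\right)\right) + 326115 = \left(85539 - \frac{307}{56}\right) + 326115 = \frac{4789877}{56} + 326115 = \frac{23052317}{56}$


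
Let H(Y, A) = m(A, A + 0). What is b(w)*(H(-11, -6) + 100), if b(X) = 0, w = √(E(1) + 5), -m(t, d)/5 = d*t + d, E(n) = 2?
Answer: 0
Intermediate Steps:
m(t, d) = -5*d - 5*d*t (m(t, d) = -5*(d*t + d) = -5*(d + d*t) = -5*d - 5*d*t)
w = √7 (w = √(2 + 5) = √7 ≈ 2.6458)
H(Y, A) = -5*A*(1 + A) (H(Y, A) = -5*(A + 0)*(1 + A) = -5*A*(1 + A))
b(w)*(H(-11, -6) + 100) = 0*(-5*(-6)*(1 - 6) + 100) = 0*(-5*(-6)*(-5) + 100) = 0*(-150 + 100) = 0*(-50) = 0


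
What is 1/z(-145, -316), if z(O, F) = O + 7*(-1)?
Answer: -1/152 ≈ -0.0065789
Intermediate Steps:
z(O, F) = -7 + O (z(O, F) = O - 7 = -7 + O)
1/z(-145, -316) = 1/(-7 - 145) = 1/(-152) = -1/152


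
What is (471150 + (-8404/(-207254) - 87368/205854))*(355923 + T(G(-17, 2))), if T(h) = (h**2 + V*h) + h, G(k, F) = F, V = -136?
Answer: 1787279370612442913552/10666016229 ≈ 1.6757e+11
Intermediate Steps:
T(h) = h**2 - 135*h (T(h) = (h**2 - 136*h) + h = h**2 - 135*h)
(471150 + (-8404/(-207254) - 87368/205854))*(355923 + T(G(-17, 2))) = (471150 + (-8404/(-207254) - 87368/205854))*(355923 + 2*(-135 + 2)) = (471150 + (-8404*(-1/207254) - 87368*1/205854))*(355923 + 2*(-133)) = (471150 + (4202/103627 - 43684/102927))*(355923 - 266) = (471150 - 4094342614/10666016229)*355657 = (5025289451950736/10666016229)*355657 = 1787279370612442913552/10666016229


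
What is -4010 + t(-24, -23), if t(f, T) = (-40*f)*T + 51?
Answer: -26039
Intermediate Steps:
t(f, T) = 51 - 40*T*f (t(f, T) = -40*T*f + 51 = 51 - 40*T*f)
-4010 + t(-24, -23) = -4010 + (51 - 40*(-23)*(-24)) = -4010 + (51 - 22080) = -4010 - 22029 = -26039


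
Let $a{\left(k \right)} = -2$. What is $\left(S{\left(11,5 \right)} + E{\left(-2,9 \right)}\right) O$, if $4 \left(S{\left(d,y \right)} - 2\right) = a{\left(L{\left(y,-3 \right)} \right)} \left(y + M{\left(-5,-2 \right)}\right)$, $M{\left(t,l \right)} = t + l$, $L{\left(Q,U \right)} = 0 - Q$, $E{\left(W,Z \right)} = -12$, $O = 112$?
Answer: $-1008$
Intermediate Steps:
$L{\left(Q,U \right)} = - Q$
$M{\left(t,l \right)} = l + t$
$S{\left(d,y \right)} = \frac{11}{2} - \frac{y}{2}$ ($S{\left(d,y \right)} = 2 + \frac{\left(-2\right) \left(y - 7\right)}{4} = 2 + \frac{\left(-2\right) \left(-7 + y\right)}{4} = 2 + \frac{14 - 2 y}{4} = 2 - \left(- \frac{7}{2} + \frac{y}{2}\right) = \frac{11}{2} - \frac{y}{2}$)
$\left(S{\left(11,5 \right)} + E{\left(-2,9 \right)}\right) O = \left(\left(\frac{11}{2} - \frac{5}{2}\right) - 12\right) 112 = \left(3 - 12\right) 112 = \left(-9\right) 112 = -1008$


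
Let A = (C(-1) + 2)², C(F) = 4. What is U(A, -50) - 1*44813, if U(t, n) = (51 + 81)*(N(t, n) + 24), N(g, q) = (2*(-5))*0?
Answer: -41645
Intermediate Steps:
N(g, q) = 0 (N(g, q) = -10*0 = 0)
A = 36 (A = (4 + 2)² = 6² = 36)
U(t, n) = 3168 (U(t, n) = (51 + 81)*(0 + 24) = 132*24 = 3168)
U(A, -50) - 1*44813 = 3168 - 1*44813 = 3168 - 44813 = -41645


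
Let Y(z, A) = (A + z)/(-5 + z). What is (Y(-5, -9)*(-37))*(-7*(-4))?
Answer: -7252/5 ≈ -1450.4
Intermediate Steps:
Y(z, A) = (A + z)/(-5 + z)
(Y(-5, -9)*(-37))*(-7*(-4)) = (((-9 - 5)/(-5 - 5))*(-37))*(-7*(-4)) = ((-14/(-10))*(-37))*28 = (-⅒*(-14)*(-37))*28 = ((7/5)*(-37))*28 = -259/5*28 = -7252/5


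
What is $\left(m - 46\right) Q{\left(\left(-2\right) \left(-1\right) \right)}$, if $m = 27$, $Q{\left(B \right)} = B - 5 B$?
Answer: $152$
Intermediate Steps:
$Q{\left(B \right)} = - 4 B$
$\left(m - 46\right) Q{\left(\left(-2\right) \left(-1\right) \right)} = \left(27 - 46\right) \left(- 4 \left(\left(-2\right) \left(-1\right)\right)\right) = - 19 \left(\left(-4\right) 2\right) = \left(-19\right) \left(-8\right) = 152$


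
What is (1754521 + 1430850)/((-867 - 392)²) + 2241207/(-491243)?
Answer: -1987703426614/778659945683 ≈ -2.5527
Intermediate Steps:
(1754521 + 1430850)/((-867 - 392)²) + 2241207/(-491243) = 3185371/((-1259)²) + 2241207*(-1/491243) = 3185371/1585081 - 2241207/491243 = -1987703426614/778659945683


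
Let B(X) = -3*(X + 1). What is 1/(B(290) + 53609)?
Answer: 1/52736 ≈ 1.8962e-5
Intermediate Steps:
B(X) = -3 - 3*X (B(X) = -3*(1 + X) = -3 - 3*X)
1/(B(290) + 53609) = 1/((-3 - 3*290) + 53609) = 1/((-3 - 870) + 53609) = 1/(-873 + 53609) = 1/52736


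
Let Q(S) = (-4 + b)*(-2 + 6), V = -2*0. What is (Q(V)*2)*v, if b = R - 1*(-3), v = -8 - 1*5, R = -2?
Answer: 312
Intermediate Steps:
v = -13 (v = -8 - 5 = -13)
V = 0
b = 1 (b = -2 - 1*(-3) = -2 + 3 = 1)
Q(S) = -12 (Q(S) = (-4 + 1)*(-2 + 6) = -3*4 = -12)
(Q(V)*2)*v = -12*2*(-13) = -24*(-13) = 312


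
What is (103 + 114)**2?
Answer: 47089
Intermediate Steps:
(103 + 114)**2 = 217**2 = 47089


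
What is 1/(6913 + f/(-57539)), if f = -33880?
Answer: 57539/397800987 ≈ 0.00014464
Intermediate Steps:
1/(6913 + f/(-57539)) = 1/(6913 - 33880/(-57539)) = 1/(6913 - 33880*(-1/57539)) = 1/(6913 + 33880/57539) = 1/(397800987/57539) = 57539/397800987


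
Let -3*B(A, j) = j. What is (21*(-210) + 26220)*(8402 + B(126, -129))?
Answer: 184185450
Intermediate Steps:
B(A, j) = -j/3
(21*(-210) + 26220)*(8402 + B(126, -129)) = (21*(-210) + 26220)*(8402 - ⅓*(-129)) = (-4410 + 26220)*(8402 + 43) = 21810*8445 = 184185450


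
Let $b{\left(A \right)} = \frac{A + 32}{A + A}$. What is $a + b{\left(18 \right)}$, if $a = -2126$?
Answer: $- \frac{38243}{18} \approx -2124.6$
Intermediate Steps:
$b{\left(A \right)} = \frac{32 + A}{2 A}$
$a + b{\left(18 \right)} = -2126 + \frac{32 + 18}{2 \cdot 18} = -2126 + \frac{1}{2} \cdot \frac{1}{18} \cdot 50 = -2126 + \frac{25}{18} = - \frac{38243}{18}$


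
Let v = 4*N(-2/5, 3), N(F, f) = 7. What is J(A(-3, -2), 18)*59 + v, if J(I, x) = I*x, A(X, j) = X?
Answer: -3158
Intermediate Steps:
v = 28 (v = 4*7 = 28)
J(A(-3, -2), 18)*59 + v = -3*18*59 + 28 = -54*59 + 28 = -3186 + 28 = -3158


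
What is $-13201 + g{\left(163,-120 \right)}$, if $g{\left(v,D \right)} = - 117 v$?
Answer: $-32272$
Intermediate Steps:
$-13201 + g{\left(163,-120 \right)} = -13201 - 19071 = -32272$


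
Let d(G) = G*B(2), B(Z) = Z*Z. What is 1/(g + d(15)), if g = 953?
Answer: 1/1013 ≈ 0.00098717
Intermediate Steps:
B(Z) = Z**2
d(G) = 4*G (d(G) = G*2**2 = G*4 = 4*G)
1/(g + d(15)) = 1/(953 + 4*15) = 1/(953 + 60) = 1/1013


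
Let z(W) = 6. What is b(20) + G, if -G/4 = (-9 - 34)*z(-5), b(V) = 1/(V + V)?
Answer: 41281/40 ≈ 1032.0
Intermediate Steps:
b(V) = 1/(2*V)
G = 1032 (G = -4*(-9 - 34)*6 = -(-172)*6 = -4*(-258) = 1032)
b(20) + G = (½)/20 + 1032 = (½)*(1/20) + 1032 = 1/40 + 1032 = 41281/40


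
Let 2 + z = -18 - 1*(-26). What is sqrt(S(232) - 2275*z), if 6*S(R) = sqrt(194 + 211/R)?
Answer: sqrt(-1653069600 + 174*sqrt(2622702))/348 ≈ 116.82*I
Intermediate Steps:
z = 6 (z = -2 + (-18 - 1*(-26)) = -2 + (-18 + 26) = -2 + 8 = 6)
S(R) = sqrt(194 + 211/R)/6
sqrt(S(232) - 2275*z) = sqrt(sqrt(194 + 211/232)/6 - 2275*6) = sqrt(sqrt(194 + 211*(1/232))/6 - 13650) = sqrt(sqrt(194 + 211/232)/6 - 13650) = sqrt(sqrt(45219/232)/6 - 13650) = sqrt((sqrt(2622702)/116)/6 - 13650) = sqrt(sqrt(2622702)/696 - 13650) = sqrt(-13650 + sqrt(2622702)/696)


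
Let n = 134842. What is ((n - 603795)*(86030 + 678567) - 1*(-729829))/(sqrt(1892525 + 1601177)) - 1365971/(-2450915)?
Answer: 1365971/2450915 - 179279663556*sqrt(3493702)/1746851 ≈ -1.9183e+8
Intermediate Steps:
((n - 603795)*(86030 + 678567) - 1*(-729829))/(sqrt(1892525 + 1601177)) - 1365971/(-2450915) = ((134842 - 603795)*(86030 + 678567) - 1*(-729829))/(sqrt(1892525 + 1601177)) - 1365971/(-2450915) = (-468953*764597 + 729829)/(sqrt(3493702)) - 1365971*(-1/2450915) = (-358560056941 + 729829)*(sqrt(3493702)/3493702) + 1365971/2450915 = -179279663556*sqrt(3493702)/1746851 + 1365971/2450915 = 1365971/2450915 - 179279663556*sqrt(3493702)/1746851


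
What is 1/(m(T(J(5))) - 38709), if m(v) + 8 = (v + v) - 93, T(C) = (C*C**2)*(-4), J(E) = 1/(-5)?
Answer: -125/4851242 ≈ -2.5767e-5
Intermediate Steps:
J(E) = -1/5
T(C) = -4*C**3 (T(C) = C**3*(-4) = -4*C**3)
m(v) = -101 + 2*v (m(v) = -8 + ((v + v) - 93) = -8 + (2*v - 93) = -8 + (-93 + 2*v) = -101 + 2*v)
1/(m(T(J(5))) - 38709) = 1/((-101 + 2*(-4*(-1/5)**3)) - 38709) = 1/((-101 + 2*(-4*(-1/125))) - 38709) = 1/((-101 + 2*(4/125)) - 38709) = 1/((-101 + 8/125) - 38709) = 1/(-12617/125 - 38709) = 1/(-4851242/125) = -125/4851242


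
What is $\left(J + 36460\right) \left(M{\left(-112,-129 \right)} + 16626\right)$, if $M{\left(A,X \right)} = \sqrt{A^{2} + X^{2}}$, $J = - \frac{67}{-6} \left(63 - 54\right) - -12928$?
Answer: $822795801 + \frac{98977 \sqrt{29185}}{2} \approx 8.3125 \cdot 10^{8}$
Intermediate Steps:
$J = \frac{26057}{2}$ ($J = \left(-67\right) \left(- \frac{1}{6}\right) 9 + 12928 = \frac{67}{6} \cdot 9 + 12928 = \frac{201}{2} + 12928 = \frac{26057}{2} \approx 13029.0$)
$\left(J + 36460\right) \left(M{\left(-112,-129 \right)} + 16626\right) = \left(\frac{26057}{2} + 36460\right) \left(\sqrt{\left(-112\right)^{2} + \left(-129\right)^{2}} + 16626\right) = \frac{98977 \left(\sqrt{12544 + 16641} + 16626\right)}{2} = \frac{98977 \left(\sqrt{29185} + 16626\right)}{2} = \frac{98977 \left(16626 + \sqrt{29185}\right)}{2} = 822795801 + \frac{98977 \sqrt{29185}}{2}$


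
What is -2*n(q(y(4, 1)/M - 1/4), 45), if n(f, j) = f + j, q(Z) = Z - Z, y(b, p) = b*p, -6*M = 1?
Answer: -90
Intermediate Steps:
M = -1/6 (M = -1/6*1 = -1/6 ≈ -0.16667)
q(Z) = 0
-2*n(q(y(4, 1)/M - 1/4), 45) = -2*(0 + 45) = -2*45 = -90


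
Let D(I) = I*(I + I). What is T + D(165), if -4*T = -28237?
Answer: 246037/4 ≈ 61509.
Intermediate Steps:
T = 28237/4 (T = -¼*(-28237) = 28237/4 ≈ 7059.3)
D(I) = 2*I² (D(I) = I*(2*I) = 2*I²)
T + D(165) = 28237/4 + 2*165² = 28237/4 + 2*27225 = 28237/4 + 54450 = 246037/4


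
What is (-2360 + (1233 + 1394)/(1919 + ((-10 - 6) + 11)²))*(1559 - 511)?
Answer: -600662903/243 ≈ -2.4719e+6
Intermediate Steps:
(-2360 + (1233 + 1394)/(1919 + ((-10 - 6) + 11)²))*(1559 - 511) = (-2360 + 2627/(1919 + (-16 + 11)²))*1048 = (-2360 + 2627/(1919 + (-5)²))*1048 = (-2360 + 2627/(1919 + 25))*1048 = (-2360 + 2627/1944)*1048 = -4585213/1944*1048 = -600662903/243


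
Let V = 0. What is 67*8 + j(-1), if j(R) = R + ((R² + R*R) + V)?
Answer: 537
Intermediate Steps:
j(R) = R + 2*R² (j(R) = R + ((R² + R*R) + 0) = R + ((R² + R²) + 0) = R + (2*R² + 0) = R + 2*R²)
67*8 + j(-1) = 67*8 - (1 + 2*(-1)) = 536 - (1 - 2) = 536 - 1*(-1) = 536 + 1 = 537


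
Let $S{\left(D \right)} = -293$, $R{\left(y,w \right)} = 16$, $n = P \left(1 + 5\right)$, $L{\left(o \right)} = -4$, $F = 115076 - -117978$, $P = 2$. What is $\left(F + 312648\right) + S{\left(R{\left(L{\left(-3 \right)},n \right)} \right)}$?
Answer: $545409$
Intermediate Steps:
$F = 233054$ ($F = 115076 + 117978 = 233054$)
$n = 12$ ($n = 2 \left(1 + 5\right) = 2 \cdot 6 = 12$)
$\left(F + 312648\right) + S{\left(R{\left(L{\left(-3 \right)},n \right)} \right)} = \left(233054 + 312648\right) - 293 = 545702 - 293 = 545409$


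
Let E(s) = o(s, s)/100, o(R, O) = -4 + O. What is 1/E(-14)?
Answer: -50/9 ≈ -5.5556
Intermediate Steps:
E(s) = -1/25 + s/100 (E(s) = (-4 + s)/100 = (-4 + s)*(1/100) = -1/25 + s/100)
1/E(-14) = 1/(-1/25 + (1/100)*(-14)) = 1/(-1/25 - 7/50) = 1/(-9/50) = -50/9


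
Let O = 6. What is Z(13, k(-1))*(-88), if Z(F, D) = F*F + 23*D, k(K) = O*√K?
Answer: -14872 - 12144*I ≈ -14872.0 - 12144.0*I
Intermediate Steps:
k(K) = 6*√K
Z(F, D) = F² + 23*D
Z(13, k(-1))*(-88) = (13² + 23*(6*√(-1)))*(-88) = (169 + 23*(6*I))*(-88) = (169 + 138*I)*(-88) = -14872 - 12144*I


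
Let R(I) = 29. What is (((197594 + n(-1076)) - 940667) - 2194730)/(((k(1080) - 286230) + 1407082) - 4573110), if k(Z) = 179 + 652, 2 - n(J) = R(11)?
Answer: 419690/493061 ≈ 0.85119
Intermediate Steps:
n(J) = -27 (n(J) = 2 - 1*29 = 2 - 29 = -27)
k(Z) = 831
(((197594 + n(-1076)) - 940667) - 2194730)/(((k(1080) - 286230) + 1407082) - 4573110) = (((197594 - 27) - 940667) - 2194730)/(((831 - 286230) + 1407082) - 4573110) = ((197567 - 940667) - 2194730)/((-285399 + 1407082) - 4573110) = (-743100 - 2194730)/(1121683 - 4573110) = -2937830/(-3451427) = -2937830*(-1/3451427) = 419690/493061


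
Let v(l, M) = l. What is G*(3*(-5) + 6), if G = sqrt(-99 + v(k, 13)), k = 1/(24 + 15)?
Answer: -6*I*sqrt(37635)/13 ≈ -89.537*I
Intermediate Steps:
k = 1/39 ≈ 0.025641
G = 2*I*sqrt(37635)/39 (G = sqrt(-99 + 1/39) = sqrt(-3860/39) = 2*I*sqrt(37635)/39 ≈ 9.9486*I)
G*(3*(-5) + 6) = (2*I*sqrt(37635)/39)*(3*(-5) + 6) = (2*I*sqrt(37635)/39)*(-15 + 6) = (2*I*sqrt(37635)/39)*(-9) = -6*I*sqrt(37635)/13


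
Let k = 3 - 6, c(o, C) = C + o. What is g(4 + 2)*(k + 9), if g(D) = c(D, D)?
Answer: 72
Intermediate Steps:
k = -3
g(D) = 2*D (g(D) = D + D = 2*D)
g(4 + 2)*(k + 9) = (2*(4 + 2))*(-3 + 9) = (2*6)*6 = 12*6 = 72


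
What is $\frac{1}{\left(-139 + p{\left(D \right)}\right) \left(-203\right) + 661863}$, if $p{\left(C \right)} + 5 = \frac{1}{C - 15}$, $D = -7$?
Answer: $\frac{22}{15204293} \approx 1.447 \cdot 10^{-6}$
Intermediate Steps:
$p{\left(C \right)} = -5 + \frac{1}{-15 + C}$ ($p{\left(C \right)} = -5 + \frac{1}{C - 15} = -5 + \frac{1}{-15 + C}$)
$\frac{1}{\left(-139 + p{\left(D \right)}\right) \left(-203\right) + 661863} = \frac{1}{\left(-139 + \frac{76 - -35}{-15 - 7}\right) \left(-203\right) + 661863} = \frac{1}{\left(-139 + \frac{76 + 35}{-22}\right) \left(-203\right) + 661863} = \frac{1}{\left(-139 - \frac{111}{22}\right) \left(-203\right) + 661863} = \frac{1}{\left(- \frac{3169}{22}\right) \left(-203\right) + 661863} = \frac{1}{\frac{643307}{22} + 661863} = \frac{1}{\frac{15204293}{22}} = \frac{22}{15204293}$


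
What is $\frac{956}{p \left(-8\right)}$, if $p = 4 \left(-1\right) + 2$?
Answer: $\frac{239}{4} \approx 59.75$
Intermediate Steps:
$p = -2$ ($p = -4 + 2 = -2$)
$\frac{956}{p \left(-8\right)} = \frac{956}{\left(-2\right) \left(-8\right)} = \frac{956}{16} = 956 \cdot \frac{1}{16} = \frac{239}{4}$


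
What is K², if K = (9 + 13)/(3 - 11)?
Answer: 121/16 ≈ 7.5625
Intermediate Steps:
K = -11/4 (K = 22/(-8) = 22*(-⅛) = -11/4 ≈ -2.7500)
K² = (-11/4)² = 121/16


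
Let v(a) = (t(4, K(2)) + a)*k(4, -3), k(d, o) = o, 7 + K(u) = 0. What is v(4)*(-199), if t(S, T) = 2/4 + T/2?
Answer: 597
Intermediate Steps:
K(u) = -7 (K(u) = -7 + 0 = -7)
t(S, T) = 1/2 + T/2 (t(S, T) = 2*(1/4) + T*(1/2) = 1/2 + T/2)
v(a) = 9 - 3*a (v(a) = ((1/2 + (1/2)*(-7)) + a)*(-3) = ((1/2 - 7/2) + a)*(-3) = (-3 + a)*(-3) = 9 - 3*a)
v(4)*(-199) = (9 - 3*4)*(-199) = (9 - 12)*(-199) = -3*(-199) = 597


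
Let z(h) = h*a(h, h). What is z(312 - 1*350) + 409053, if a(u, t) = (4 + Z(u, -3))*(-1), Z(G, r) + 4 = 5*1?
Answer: 409243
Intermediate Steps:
Z(G, r) = 1 (Z(G, r) = -4 + 5*1 = -4 + 5 = 1)
a(u, t) = -5 (a(u, t) = (4 + 1)*(-1) = 5*(-1) = -5)
z(h) = -5*h (z(h) = h*(-5) = -5*h)
z(312 - 1*350) + 409053 = -5*(312 - 1*350) + 409053 = -5*(312 - 350) + 409053 = -5*(-38) + 409053 = 190 + 409053 = 409243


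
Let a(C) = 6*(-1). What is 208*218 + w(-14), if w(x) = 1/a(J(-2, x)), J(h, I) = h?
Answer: 272063/6 ≈ 45344.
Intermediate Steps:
a(C) = -6
w(x) = -⅙ (w(x) = 1/(-6) = -⅙)
208*218 + w(-14) = 208*218 - ⅙ = 45344 - ⅙ = 272063/6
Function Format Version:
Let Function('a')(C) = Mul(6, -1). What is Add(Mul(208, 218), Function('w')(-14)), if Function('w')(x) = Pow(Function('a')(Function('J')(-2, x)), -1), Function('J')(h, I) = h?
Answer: Rational(272063, 6) ≈ 45344.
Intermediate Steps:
Function('a')(C) = -6
Function('w')(x) = Rational(-1, 6) (Function('w')(x) = Pow(-6, -1) = Rational(-1, 6))
Add(Mul(208, 218), Function('w')(-14)) = Add(Mul(208, 218), Rational(-1, 6)) = Add(45344, Rational(-1, 6)) = Rational(272063, 6)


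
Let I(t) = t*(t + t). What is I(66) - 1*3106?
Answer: 5606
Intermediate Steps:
I(t) = 2*t² (I(t) = t*(2*t) = 2*t²)
I(66) - 1*3106 = 2*66² - 1*3106 = 2*4356 - 3106 = 8712 - 3106 = 5606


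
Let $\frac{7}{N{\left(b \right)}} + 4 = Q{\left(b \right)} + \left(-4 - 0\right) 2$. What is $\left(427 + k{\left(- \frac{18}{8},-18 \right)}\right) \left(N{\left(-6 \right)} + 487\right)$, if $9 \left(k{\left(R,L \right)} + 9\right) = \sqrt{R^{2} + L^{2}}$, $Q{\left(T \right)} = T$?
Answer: $\frac{1830631}{9} + \frac{8759 \sqrt{65}}{72} \approx 2.0438 \cdot 10^{5}$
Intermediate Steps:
$k{\left(R,L \right)} = -9 + \frac{\sqrt{L^{2} + R^{2}}}{9}$ ($k{\left(R,L \right)} = -9 + \frac{\sqrt{R^{2} + L^{2}}}{9} = -9 + \frac{\sqrt{L^{2} + R^{2}}}{9}$)
$N{\left(b \right)} = \frac{7}{-12 + b}$ ($N{\left(b \right)} = \frac{7}{-4 + \left(b + \left(-4 - 0\right) 2\right)} = \frac{7}{-4 + \left(b + \left(-4 + 0\right) 2\right)} = \frac{7}{-4 + \left(b - 8\right)} = \frac{7}{-4 + \left(-8 + b\right)} = \frac{7}{-12 + b}$)
$\left(427 + k{\left(- \frac{18}{8},-18 \right)}\right) \left(N{\left(-6 \right)} + 487\right) = \left(427 - \left(9 - \frac{\sqrt{\left(-18\right)^{2} + \left(- \frac{18}{8}\right)^{2}}}{9}\right)\right) \left(\frac{7}{-12 - 6} + 487\right) = \left(427 - \left(9 - \frac{\sqrt{324 + \left(\left(-18\right) \frac{1}{8}\right)^{2}}}{9}\right)\right) \left(\frac{7}{-18} + 487\right) = \left(427 - \left(9 - \frac{\sqrt{324 + \left(- \frac{9}{4}\right)^{2}}}{9}\right)\right) \left(7 \left(- \frac{1}{18}\right) + 487\right) = \left(427 - \left(9 - \frac{\sqrt{324 + \frac{81}{16}}}{9}\right)\right) \left(- \frac{7}{18} + 487\right) = \left(427 - \left(9 - \frac{\sqrt{\frac{5265}{16}}}{9}\right)\right) \frac{8759}{18} = \left(427 - \left(9 - \frac{\frac{9}{4} \sqrt{65}}{9}\right)\right) \frac{8759}{18} = \left(427 - \left(9 - \frac{\sqrt{65}}{4}\right)\right) \frac{8759}{18} = \left(418 + \frac{\sqrt{65}}{4}\right) \frac{8759}{18} = \frac{1830631}{9} + \frac{8759 \sqrt{65}}{72}$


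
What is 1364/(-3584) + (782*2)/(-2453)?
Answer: -2237817/2197888 ≈ -1.0182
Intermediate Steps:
1364/(-3584) + (782*2)/(-2453) = 1364*(-1/3584) + 1564*(-1/2453) = -341/896 - 1564/2453 = -2237817/2197888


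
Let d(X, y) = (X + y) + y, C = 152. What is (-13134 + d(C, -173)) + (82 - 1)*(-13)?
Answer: -14381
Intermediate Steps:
d(X, y) = X + 2*y
(-13134 + d(C, -173)) + (82 - 1)*(-13) = (-13134 + (152 + 2*(-173))) + (82 - 1)*(-13) = (-13134 + (152 - 346)) + 81*(-13) = (-13134 - 194) - 1053 = -13328 - 1053 = -14381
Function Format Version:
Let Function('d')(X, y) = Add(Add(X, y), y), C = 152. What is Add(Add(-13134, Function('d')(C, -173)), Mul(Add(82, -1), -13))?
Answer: -14381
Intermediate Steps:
Function('d')(X, y) = Add(X, Mul(2, y))
Add(Add(-13134, Function('d')(C, -173)), Mul(Add(82, -1), -13)) = Add(Add(-13134, Add(152, Mul(2, -173))), Mul(Add(82, -1), -13)) = Add(Add(-13134, Add(152, -346)), Mul(81, -13)) = Add(Add(-13134, -194), -1053) = Add(-13328, -1053) = -14381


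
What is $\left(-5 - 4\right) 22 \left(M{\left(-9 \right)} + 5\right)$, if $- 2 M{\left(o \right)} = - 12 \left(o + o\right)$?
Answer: $20394$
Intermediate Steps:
$M{\left(o \right)} = 12 o$ ($M{\left(o \right)} = - \frac{\left(-12\right) \left(o + o\right)}{2} = - \frac{\left(-12\right) 2 o}{2} = - \frac{\left(-24\right) o}{2} = 12 o$)
$\left(-5 - 4\right) 22 \left(M{\left(-9 \right)} + 5\right) = \left(-5 - 4\right) 22 \left(12 \left(-9\right) + 5\right) = \left(-5 - 4\right) 22 \left(-108 + 5\right) = \left(-9\right) 22 \left(-103\right) = \left(-198\right) \left(-103\right) = 20394$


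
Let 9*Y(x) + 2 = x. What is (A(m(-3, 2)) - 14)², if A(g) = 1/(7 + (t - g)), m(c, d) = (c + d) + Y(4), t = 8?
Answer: 3916441/20164 ≈ 194.23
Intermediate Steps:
Y(x) = -2/9 + x/9
m(c, d) = 2/9 + c + d (m(c, d) = (c + d) + (-2/9 + (⅑)*4) = (c + d) + (-2/9 + 4/9) = (c + d) + 2/9 = 2/9 + c + d)
A(g) = 1/(15 - g) (A(g) = 1/(7 + (8 - g)) = 1/(15 - g))
(A(m(-3, 2)) - 14)² = (1/(15 - (2/9 - 3 + 2)) - 14)² = (1/(15 - 1*(-7/9)) - 14)² = (1/(15 + 7/9) - 14)² = (1/(142/9) - 14)² = (9/142 - 14)² = (-1979/142)² = 3916441/20164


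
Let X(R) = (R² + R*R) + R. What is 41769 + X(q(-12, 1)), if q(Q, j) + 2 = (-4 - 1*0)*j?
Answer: 41835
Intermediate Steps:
q(Q, j) = -2 - 4*j (q(Q, j) = -2 + (-4 - 1*0)*j = -2 + (-4 + 0)*j = -2 - 4*j)
X(R) = R + 2*R² (X(R) = (R² + R²) + R = 2*R² + R = R + 2*R²)
41769 + X(q(-12, 1)) = 41769 + (-2 - 4*1)*(1 + 2*(-2 - 4*1)) = 41769 + (-2 - 4)*(1 + 2*(-2 - 4)) = 41769 - 6*(1 + 2*(-6)) = 41769 - 6*(1 - 12) = 41769 - 6*(-11) = 41769 + 66 = 41835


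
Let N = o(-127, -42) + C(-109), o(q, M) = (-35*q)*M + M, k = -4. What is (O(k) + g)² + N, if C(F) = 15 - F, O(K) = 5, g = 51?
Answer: -183472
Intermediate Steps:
o(q, M) = M - 35*M*q (o(q, M) = -35*M*q + M = M - 35*M*q)
N = -186608 (N = -42*(1 - 35*(-127)) + (15 - 1*(-109)) = -42*(1 + 4445) + (15 + 109) = -42*4446 + 124 = -186732 + 124 = -186608)
(O(k) + g)² + N = (5 + 51)² - 186608 = 56² - 186608 = 3136 - 186608 = -183472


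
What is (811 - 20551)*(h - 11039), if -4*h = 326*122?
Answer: 414184680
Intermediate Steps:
h = -9943 (h = -163*122/2 = -1/4*39772 = -9943)
(811 - 20551)*(h - 11039) = (811 - 20551)*(-9943 - 11039) = -19740*(-20982) = 414184680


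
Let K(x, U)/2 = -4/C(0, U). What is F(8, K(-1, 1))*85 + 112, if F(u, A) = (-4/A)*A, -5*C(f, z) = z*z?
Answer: -228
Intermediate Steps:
C(f, z) = -z²/5 (C(f, z) = -z*z/5 = -z²/5)
K(x, U) = 40/U² (K(x, U) = 2*(-4*(-5/U²)) = 2*(-(-20)/U²) = 2*(20/U²) = 40/U²)
F(u, A) = -4
F(8, K(-1, 1))*85 + 112 = -4*85 + 112 = -340 + 112 = -228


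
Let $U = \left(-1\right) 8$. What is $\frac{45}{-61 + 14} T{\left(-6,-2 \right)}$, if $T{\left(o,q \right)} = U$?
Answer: $\frac{360}{47} \approx 7.6596$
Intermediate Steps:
$U = -8$
$T{\left(o,q \right)} = -8$
$\frac{45}{-61 + 14} T{\left(-6,-2 \right)} = \frac{45}{-61 + 14} \left(-8\right) = \frac{45}{-47} \left(-8\right) = 45 \left(- \frac{1}{47}\right) \left(-8\right) = \left(- \frac{45}{47}\right) \left(-8\right) = \frac{360}{47}$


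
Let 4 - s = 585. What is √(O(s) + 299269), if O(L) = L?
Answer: 8*√4667 ≈ 546.52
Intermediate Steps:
s = -581 (s = 4 - 1*585 = 4 - 585 = -581)
√(O(s) + 299269) = √(-581 + 299269) = √298688 = 8*√4667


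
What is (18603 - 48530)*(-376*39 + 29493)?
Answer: -443787483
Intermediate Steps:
(18603 - 48530)*(-376*39 + 29493) = -29927*(-14664 + 29493) = -29927*14829 = -443787483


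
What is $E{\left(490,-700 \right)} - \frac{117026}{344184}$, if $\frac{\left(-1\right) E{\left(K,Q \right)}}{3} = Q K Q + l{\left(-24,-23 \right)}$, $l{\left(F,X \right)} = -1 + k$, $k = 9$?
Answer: $- \frac{123957871788721}{172092} \approx -7.203 \cdot 10^{8}$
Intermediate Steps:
$l{\left(F,X \right)} = 8$ ($l{\left(F,X \right)} = -1 + 9 = 8$)
$E{\left(K,Q \right)} = -24 - 3 K Q^{2}$ ($E{\left(K,Q \right)} = - 3 \left(Q K Q + 8\right) = - 3 \left(K Q Q + 8\right) = - 3 \left(K Q^{2} + 8\right) = - 3 \left(8 + K Q^{2}\right) = -24 - 3 K Q^{2}$)
$E{\left(490,-700 \right)} - \frac{117026}{344184} = \left(-24 - 1470 \left(-700\right)^{2}\right) - \frac{117026}{344184} = \left(-24 - 1470 \cdot 490000\right) - 117026 \cdot \frac{1}{344184} = \left(-24 - 720300000\right) - \frac{58513}{172092} = -720300024 - \frac{58513}{172092} = - \frac{123957871788721}{172092}$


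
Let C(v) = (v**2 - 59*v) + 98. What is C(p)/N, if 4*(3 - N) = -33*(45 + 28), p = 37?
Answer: -2864/2421 ≈ -1.1830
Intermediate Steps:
C(v) = 98 + v**2 - 59*v
N = 2421/4 (N = 3 - (-33)*(45 + 28)/4 = 3 - (-33)*73/4 = 3 - 1/4*(-2409) = 3 + 2409/4 = 2421/4 ≈ 605.25)
C(p)/N = (98 + 37**2 - 59*37)/(2421/4) = (98 + 1369 - 2183)*(4/2421) = -716*4/2421 = -2864/2421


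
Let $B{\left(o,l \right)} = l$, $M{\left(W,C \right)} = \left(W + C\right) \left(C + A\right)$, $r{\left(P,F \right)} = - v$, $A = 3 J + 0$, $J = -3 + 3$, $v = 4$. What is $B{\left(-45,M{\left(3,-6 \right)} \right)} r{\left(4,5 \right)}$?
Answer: $-72$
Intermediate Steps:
$J = 0$
$A = 0$ ($A = 3 \cdot 0 + 0 = 0 + 0 = 0$)
$r{\left(P,F \right)} = -4$ ($r{\left(P,F \right)} = \left(-1\right) 4 = -4$)
$M{\left(W,C \right)} = C \left(C + W\right)$ ($M{\left(W,C \right)} = \left(W + C\right) \left(C + 0\right) = \left(C + W\right) C = C \left(C + W\right)$)
$B{\left(-45,M{\left(3,-6 \right)} \right)} r{\left(4,5 \right)} = - 6 \left(-6 + 3\right) \left(-4\right) = \left(-6\right) \left(-3\right) \left(-4\right) = 18 \left(-4\right) = -72$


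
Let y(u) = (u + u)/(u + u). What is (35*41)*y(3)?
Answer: 1435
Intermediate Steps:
y(u) = 1 (y(u) = (2*u)/((2*u)) = (2*u)*(1/(2*u)) = 1)
(35*41)*y(3) = (35*41)*1 = 1435*1 = 1435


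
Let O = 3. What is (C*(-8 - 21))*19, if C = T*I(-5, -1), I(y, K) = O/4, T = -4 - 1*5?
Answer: 14877/4 ≈ 3719.3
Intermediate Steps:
T = -9 (T = -4 - 5 = -9)
I(y, K) = 3/4
C = -27/4 (C = -9*3/4 = -27/4 ≈ -6.7500)
(C*(-8 - 21))*19 = -27*(-8 - 21)/4*19 = -27/4*(-29)*19 = (783/4)*19 = 14877/4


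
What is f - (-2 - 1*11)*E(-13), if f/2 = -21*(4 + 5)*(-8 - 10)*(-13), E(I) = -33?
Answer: -88881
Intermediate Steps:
f = -88452 (f = 2*(-21*(4 + 5)*(-8 - 10)*(-13)) = 2*(-189*(-18)*(-13)) = 2*(-21*(-162)*(-13)) = 2*(3402*(-13)) = 2*(-44226) = -88452)
f - (-2 - 1*11)*E(-13) = -88452 - (-2 - 1*11)*(-33) = -88452 - (-2 - 11)*(-33) = -88452 - (-13)*(-33) = -88452 - 1*429 = -88452 - 429 = -88881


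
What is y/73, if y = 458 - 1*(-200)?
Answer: 658/73 ≈ 9.0137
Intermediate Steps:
y = 658 (y = 458 + 200 = 658)
y/73 = 658/73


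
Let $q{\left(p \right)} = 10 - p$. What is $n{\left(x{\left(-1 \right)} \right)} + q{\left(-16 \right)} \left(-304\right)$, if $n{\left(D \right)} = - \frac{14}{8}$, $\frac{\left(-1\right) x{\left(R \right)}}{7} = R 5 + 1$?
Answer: $- \frac{31623}{4} \approx -7905.8$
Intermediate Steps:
$x{\left(R \right)} = -7 - 35 R$ ($x{\left(R \right)} = - 7 \left(R 5 + 1\right) = - 7 \left(5 R + 1\right) = - 7 \left(1 + 5 R\right) = -7 - 35 R$)
$n{\left(D \right)} = - \frac{7}{4}$ ($n{\left(D \right)} = \left(-14\right) \frac{1}{8} = - \frac{7}{4}$)
$n{\left(x{\left(-1 \right)} \right)} + q{\left(-16 \right)} \left(-304\right) = - \frac{7}{4} + \left(10 - -16\right) \left(-304\right) = - \frac{7}{4} + \left(10 + 16\right) \left(-304\right) = - \frac{7}{4} + 26 \left(-304\right) = - \frac{7}{4} - 7904 = - \frac{31623}{4}$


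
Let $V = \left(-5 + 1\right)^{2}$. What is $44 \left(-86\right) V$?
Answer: $-60544$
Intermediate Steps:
$V = 16$ ($V = \left(-4\right)^{2} = 16$)
$44 \left(-86\right) V = 44 \left(-86\right) 16 = \left(-3784\right) 16 = -60544$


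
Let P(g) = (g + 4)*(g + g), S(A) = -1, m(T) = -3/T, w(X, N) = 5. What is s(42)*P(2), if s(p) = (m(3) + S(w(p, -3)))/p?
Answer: -8/7 ≈ -1.1429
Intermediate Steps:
P(g) = 2*g*(4 + g) (P(g) = (4 + g)*(2*g) = 2*g*(4 + g))
s(p) = -2/p (s(p) = (-3/3 - 1)/p = (-3*1/3 - 1)/p = (-1 - 1)/p = -2/p)
s(42)*P(2) = (-2/42)*(2*2*(4 + 2)) = (-2*1/42)*(2*2*6) = -1/21*24 = -8/7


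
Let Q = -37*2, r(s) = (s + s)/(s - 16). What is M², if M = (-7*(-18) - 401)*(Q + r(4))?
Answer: 3794560000/9 ≈ 4.2162e+8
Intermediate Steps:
r(s) = 2*s/(-16 + s) (r(s) = (2*s)/(-16 + s) = 2*s/(-16 + s))
Q = -74
M = 61600/3 (M = (-7*(-18) - 401)*(-74 + 2*4/(-16 + 4)) = (126 - 401)*(-74 + 2*4/(-12)) = -275*(-74 + 2*4*(-1/12)) = -275*(-74 - ⅔) = -275*(-224/3) = 61600/3 ≈ 20533.)
M² = (61600/3)² = 3794560000/9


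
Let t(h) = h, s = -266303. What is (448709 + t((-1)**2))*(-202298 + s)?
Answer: -210265954710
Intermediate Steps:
(448709 + t((-1)**2))*(-202298 + s) = (448709 + (-1)**2)*(-202298 - 266303) = (448709 + 1)*(-468601) = 448710*(-468601) = -210265954710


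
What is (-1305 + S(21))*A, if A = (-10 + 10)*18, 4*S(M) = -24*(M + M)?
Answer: 0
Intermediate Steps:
S(M) = -12*M (S(M) = (-24*(M + M))/4 = (-48*M)/4 = -12*M)
A = 0 (A = 0*18 = 0)
(-1305 + S(21))*A = (-1305 - 12*21)*0 = (-1305 - 252)*0 = -1557*0 = 0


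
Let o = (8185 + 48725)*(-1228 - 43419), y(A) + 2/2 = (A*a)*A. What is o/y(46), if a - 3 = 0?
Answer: -2540860770/6347 ≈ -4.0032e+5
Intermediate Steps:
a = 3 (a = 3 + 0 = 3)
y(A) = -1 + 3*A² (y(A) = -1 + (A*3)*A = -1 + (3*A)*A = -1 + 3*A²)
o = -2540860770 (o = 56910*(-44647) = -2540860770)
o/y(46) = -2540860770/(-1 + 3*46²) = -2540860770/(-1 + 3*2116) = -2540860770/(-1 + 6348) = -2540860770/6347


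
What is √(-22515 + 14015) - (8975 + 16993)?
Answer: -25968 + 10*I*√85 ≈ -25968.0 + 92.195*I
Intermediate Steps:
√(-22515 + 14015) - (8975 + 16993) = √(-8500) - 1*25968 = 10*I*√85 - 25968 = -25968 + 10*I*√85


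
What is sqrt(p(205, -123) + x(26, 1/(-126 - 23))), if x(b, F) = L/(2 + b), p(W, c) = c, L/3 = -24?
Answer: I*sqrt(6153)/7 ≈ 11.206*I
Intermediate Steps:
L = -72 (L = 3*(-24) = -72)
x(b, F) = -72/(2 + b)
sqrt(p(205, -123) + x(26, 1/(-126 - 23))) = sqrt(-123 - 72/(2 + 26)) = sqrt(-123 - 72/28) = sqrt(-123 - 72*1/28) = sqrt(-123 - 18/7) = sqrt(-879/7) = I*sqrt(6153)/7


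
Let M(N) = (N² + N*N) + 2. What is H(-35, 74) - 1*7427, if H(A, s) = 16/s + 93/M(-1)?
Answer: -1095723/148 ≈ -7403.5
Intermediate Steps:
M(N) = 2 + 2*N² (M(N) = (N² + N²) + 2 = 2*N² + 2 = 2 + 2*N²)
H(A, s) = 93/4 + 16/s (H(A, s) = 16/s + 93/(2 + 2*(-1)²) = 16/s + 93/(2 + 2*1) = 16/s + 93/(2 + 2) = 16/s + 93/4 = 93/4 + 16/s)
H(-35, 74) - 1*7427 = (93/4 + 16/74) - 1*7427 = (93/4 + 16*(1/74)) - 7427 = (93/4 + 8/37) - 7427 = 3473/148 - 7427 = -1095723/148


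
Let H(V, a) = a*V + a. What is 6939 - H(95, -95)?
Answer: 16059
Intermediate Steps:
H(V, a) = a + V*a (H(V, a) = V*a + a = a + V*a)
6939 - H(95, -95) = 6939 - (-95)*(1 + 95) = 6939 - (-95)*96 = 6939 - 1*(-9120) = 6939 + 9120 = 16059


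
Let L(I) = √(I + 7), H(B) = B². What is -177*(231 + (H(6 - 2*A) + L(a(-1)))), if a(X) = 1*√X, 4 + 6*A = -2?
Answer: -52215 - 177*√(7 + I) ≈ -52685.0 - 33.365*I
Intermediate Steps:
A = -1 (A = -⅔ + (⅙)*(-2) = -⅔ - ⅓ = -1)
a(X) = √X
L(I) = √(7 + I)
-177*(231 + (H(6 - 2*A) + L(a(-1)))) = -177*(231 + ((6 - 2*(-1))² + √(7 + √(-1)))) = -177*(231 + ((6 + 2)² + √(7 + I))) = -177*(231 + (8² + √(7 + I))) = -177*(231 + (64 + √(7 + I))) = -177*(295 + √(7 + I)) = -52215 - 177*√(7 + I)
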